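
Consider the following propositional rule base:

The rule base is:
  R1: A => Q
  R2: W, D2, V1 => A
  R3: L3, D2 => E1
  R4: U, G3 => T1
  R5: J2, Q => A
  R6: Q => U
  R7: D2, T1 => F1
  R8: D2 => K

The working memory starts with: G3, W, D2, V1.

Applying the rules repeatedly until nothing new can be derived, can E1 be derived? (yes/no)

Round 1: R2 [W, D2, V1 => A]; R8 [D2 => K]. New: A, K.
Round 2: R1 [A => Q]. New: Q.
Round 3: R6 [Q => U]. New: U.
Round 4: R4 [U, G3 => T1]. New: T1.
Round 5: R7 [D2, T1 => F1]. New: F1.
Fixed point reached. E1 is concluded only by R3; R3 needs L3 (never derived).

no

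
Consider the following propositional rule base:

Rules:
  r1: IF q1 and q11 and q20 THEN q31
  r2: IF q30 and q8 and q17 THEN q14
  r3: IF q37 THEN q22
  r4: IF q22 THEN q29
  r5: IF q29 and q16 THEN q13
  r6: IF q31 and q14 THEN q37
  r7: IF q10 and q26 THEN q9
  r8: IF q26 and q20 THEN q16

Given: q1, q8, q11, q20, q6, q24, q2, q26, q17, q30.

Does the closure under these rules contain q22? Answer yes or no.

yes

Round 1 — r1, r2, r8, derive q31, q14, q16.
Round 2 — r6, derive q37.
Round 3 — r3, derive q22.
Round 4 — r4, derive q29.
Round 5 — r5, derive q13.
q22 appears in round 3, so it is derivable.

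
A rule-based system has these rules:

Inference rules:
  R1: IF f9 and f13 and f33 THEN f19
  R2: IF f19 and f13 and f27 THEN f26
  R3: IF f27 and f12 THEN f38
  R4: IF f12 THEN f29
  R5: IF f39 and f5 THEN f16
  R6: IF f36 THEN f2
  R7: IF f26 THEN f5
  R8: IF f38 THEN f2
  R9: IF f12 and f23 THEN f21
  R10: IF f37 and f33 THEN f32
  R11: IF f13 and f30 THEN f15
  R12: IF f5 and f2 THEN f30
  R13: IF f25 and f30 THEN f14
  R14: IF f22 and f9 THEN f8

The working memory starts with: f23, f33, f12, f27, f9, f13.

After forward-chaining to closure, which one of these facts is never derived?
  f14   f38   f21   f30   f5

f14

Round 1 — R1, R3, R4, R9, derive f19, f38, f29, f21.
Round 2 — R2, R8, derive f26, f2.
Round 3 — R7, derive f5.
Round 4 — R12, derive f30.
Round 5 — R11, derive f15.
Derived: f21 (round 1), f38 (round 1), f30 (round 4), f5 (round 3). f14 never appears in any round.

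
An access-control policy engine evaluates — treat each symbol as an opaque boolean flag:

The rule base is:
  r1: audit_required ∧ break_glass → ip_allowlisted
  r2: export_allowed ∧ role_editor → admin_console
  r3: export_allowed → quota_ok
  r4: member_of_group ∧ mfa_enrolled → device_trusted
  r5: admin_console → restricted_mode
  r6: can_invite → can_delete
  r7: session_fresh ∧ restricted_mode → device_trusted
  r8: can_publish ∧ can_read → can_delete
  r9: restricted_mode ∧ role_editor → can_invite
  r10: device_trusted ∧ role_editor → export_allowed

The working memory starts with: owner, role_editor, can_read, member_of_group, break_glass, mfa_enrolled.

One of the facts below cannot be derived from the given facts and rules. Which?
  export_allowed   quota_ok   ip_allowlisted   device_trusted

ip_allowlisted

Round 1 — r4, derive device_trusted.
Round 2 — r10, derive export_allowed.
Round 3 — r2, r3, derive admin_console, quota_ok.
Round 4 — r5, derive restricted_mode.
Round 5 — r9, derive can_invite.
Round 6 — r6, derive can_delete.
Derived: device_trusted (round 1), quota_ok (round 3), export_allowed (round 2). ip_allowlisted never appears in any round.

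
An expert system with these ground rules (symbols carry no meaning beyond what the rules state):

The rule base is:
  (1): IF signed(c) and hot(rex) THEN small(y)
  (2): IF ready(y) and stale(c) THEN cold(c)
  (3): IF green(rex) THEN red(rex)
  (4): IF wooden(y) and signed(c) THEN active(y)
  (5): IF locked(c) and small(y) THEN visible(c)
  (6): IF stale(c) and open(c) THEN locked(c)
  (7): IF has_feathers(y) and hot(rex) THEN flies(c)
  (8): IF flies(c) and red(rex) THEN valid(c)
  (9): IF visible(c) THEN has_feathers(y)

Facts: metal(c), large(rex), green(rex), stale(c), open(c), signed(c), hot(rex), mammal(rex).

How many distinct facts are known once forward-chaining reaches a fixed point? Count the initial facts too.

15

Round 1: (1) [IF signed(c) and hot(rex) THEN small(y)]; (3) [IF green(rex) THEN red(rex)]; (6) [IF stale(c) and open(c) THEN locked(c)]. New: small(y), red(rex), locked(c).
Round 2: (5) [IF locked(c) and small(y) THEN visible(c)]. New: visible(c).
Round 3: (9) [IF visible(c) THEN has_feathers(y)]. New: has_feathers(y).
Round 4: (7) [IF has_feathers(y) and hot(rex) THEN flies(c)]. New: flies(c).
Round 5: (8) [IF flies(c) and red(rex) THEN valid(c)]. New: valid(c).
Closure: {flies(c), green(rex), has_feathers(y), hot(rex), large(rex), locked(c), mammal(rex), metal(c), open(c), red(rex), signed(c), small(y), stale(c), valid(c), visible(c)} — 15 facts.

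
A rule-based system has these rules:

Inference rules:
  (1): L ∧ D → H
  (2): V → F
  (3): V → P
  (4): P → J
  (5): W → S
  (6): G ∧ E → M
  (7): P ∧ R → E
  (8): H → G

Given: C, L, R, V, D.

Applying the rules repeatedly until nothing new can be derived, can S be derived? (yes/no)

Round 1 fires (1), (2), (3), giving H, F, P.
Round 2 fires (4), (7), (8), giving J, E, G.
Round 3 fires (6), giving M.
Fixed point reached. S is concluded only by (5); (5) needs W (never derived).

no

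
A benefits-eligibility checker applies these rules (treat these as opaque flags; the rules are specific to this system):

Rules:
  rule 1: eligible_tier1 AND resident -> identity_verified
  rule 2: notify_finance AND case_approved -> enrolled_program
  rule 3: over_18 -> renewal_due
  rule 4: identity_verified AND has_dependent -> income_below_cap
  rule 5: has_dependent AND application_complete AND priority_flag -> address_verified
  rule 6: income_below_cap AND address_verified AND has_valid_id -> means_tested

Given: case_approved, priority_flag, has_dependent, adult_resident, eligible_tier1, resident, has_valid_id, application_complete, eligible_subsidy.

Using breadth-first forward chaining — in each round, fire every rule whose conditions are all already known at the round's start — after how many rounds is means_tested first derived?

3

Round 1 — rule 1, rule 5, derive identity_verified, address_verified.
Round 2 — rule 4, derive income_below_cap.
Round 3 — rule 6, derive means_tested.
means_tested first appears in round 3.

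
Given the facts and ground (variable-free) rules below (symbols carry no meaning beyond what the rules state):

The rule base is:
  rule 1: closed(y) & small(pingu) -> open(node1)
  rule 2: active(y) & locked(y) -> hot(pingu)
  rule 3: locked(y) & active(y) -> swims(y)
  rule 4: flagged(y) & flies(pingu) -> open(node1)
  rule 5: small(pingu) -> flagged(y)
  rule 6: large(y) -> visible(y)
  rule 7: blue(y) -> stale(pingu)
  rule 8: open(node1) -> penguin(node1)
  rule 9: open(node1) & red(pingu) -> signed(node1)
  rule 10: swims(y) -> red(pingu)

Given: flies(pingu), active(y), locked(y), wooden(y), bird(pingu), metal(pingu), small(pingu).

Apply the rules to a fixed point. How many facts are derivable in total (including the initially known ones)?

14

Round 1: rule 2 [active(y) & locked(y) -> hot(pingu)]; rule 3 [locked(y) & active(y) -> swims(y)]; rule 5 [small(pingu) -> flagged(y)]. New: hot(pingu), swims(y), flagged(y).
Round 2: rule 4 [flagged(y) & flies(pingu) -> open(node1)]; rule 10 [swims(y) -> red(pingu)]. New: open(node1), red(pingu).
Round 3: rule 8 [open(node1) -> penguin(node1)]; rule 9 [open(node1) & red(pingu) -> signed(node1)]. New: penguin(node1), signed(node1).
Closure: {active(y), bird(pingu), flagged(y), flies(pingu), hot(pingu), locked(y), metal(pingu), open(node1), penguin(node1), red(pingu), signed(node1), small(pingu), swims(y), wooden(y)} — 14 facts.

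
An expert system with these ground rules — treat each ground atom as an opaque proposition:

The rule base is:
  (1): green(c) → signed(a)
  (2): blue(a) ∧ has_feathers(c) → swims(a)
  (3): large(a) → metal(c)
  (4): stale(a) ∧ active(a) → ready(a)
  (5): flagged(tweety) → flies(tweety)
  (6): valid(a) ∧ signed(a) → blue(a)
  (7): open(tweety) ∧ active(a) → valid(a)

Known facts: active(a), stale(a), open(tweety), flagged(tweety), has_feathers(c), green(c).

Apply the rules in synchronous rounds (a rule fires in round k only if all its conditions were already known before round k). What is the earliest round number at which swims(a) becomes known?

3

Round 1 fires (1), (4), (5), (7), giving signed(a), ready(a), flies(tweety), valid(a).
Round 2 fires (6), giving blue(a).
Round 3 fires (2), giving swims(a).
swims(a) first appears in round 3.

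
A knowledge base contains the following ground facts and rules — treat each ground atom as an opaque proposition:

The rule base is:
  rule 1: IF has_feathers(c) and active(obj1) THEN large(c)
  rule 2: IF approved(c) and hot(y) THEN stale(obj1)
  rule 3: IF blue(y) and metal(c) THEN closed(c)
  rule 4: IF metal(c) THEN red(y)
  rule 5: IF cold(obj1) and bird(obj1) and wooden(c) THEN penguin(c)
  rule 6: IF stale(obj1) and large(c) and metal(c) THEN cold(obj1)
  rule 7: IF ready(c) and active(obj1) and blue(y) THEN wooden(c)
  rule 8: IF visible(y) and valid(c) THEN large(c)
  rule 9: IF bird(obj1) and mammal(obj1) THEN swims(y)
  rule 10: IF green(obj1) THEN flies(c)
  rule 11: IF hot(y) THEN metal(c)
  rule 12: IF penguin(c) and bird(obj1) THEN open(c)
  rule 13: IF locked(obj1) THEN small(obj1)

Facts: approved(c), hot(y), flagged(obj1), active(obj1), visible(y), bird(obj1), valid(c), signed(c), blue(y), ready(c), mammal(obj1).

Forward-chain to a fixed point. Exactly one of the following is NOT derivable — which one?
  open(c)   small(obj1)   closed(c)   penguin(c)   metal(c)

[1] rule 2 [IF approved(c) and hot(y) THEN stale(obj1)]; rule 7 [IF ready(c) and active(obj1) and blue(y) THEN wooden(c)]; rule 8 [IF visible(y) and valid(c) THEN large(c)]; rule 9 [IF bird(obj1) and mammal(obj1) THEN swims(y)]; rule 11 [IF hot(y) THEN metal(c)]. ⇒ new: stale(obj1), wooden(c), large(c), swims(y), metal(c).
[2] rule 3 [IF blue(y) and metal(c) THEN closed(c)]; rule 4 [IF metal(c) THEN red(y)]; rule 6 [IF stale(obj1) and large(c) and metal(c) THEN cold(obj1)]. ⇒ new: closed(c), red(y), cold(obj1).
[3] rule 5 [IF cold(obj1) and bird(obj1) and wooden(c) THEN penguin(c)]. ⇒ new: penguin(c).
[4] rule 12 [IF penguin(c) and bird(obj1) THEN open(c)]. ⇒ new: open(c).
Derived: open(c) (round 4), penguin(c) (round 3), closed(c) (round 2), metal(c) (round 1). small(obj1) never appears in any round.

small(obj1)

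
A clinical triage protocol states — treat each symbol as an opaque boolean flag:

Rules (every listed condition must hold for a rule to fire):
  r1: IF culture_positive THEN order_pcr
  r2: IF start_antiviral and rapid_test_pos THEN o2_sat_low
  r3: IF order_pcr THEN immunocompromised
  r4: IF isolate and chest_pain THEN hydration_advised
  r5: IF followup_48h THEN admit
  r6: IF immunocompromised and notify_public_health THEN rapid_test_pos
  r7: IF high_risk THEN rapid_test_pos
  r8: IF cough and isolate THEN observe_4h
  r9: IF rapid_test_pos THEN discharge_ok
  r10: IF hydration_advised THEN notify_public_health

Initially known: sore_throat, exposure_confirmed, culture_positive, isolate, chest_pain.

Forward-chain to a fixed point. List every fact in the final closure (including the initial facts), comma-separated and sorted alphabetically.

Round 1 fires r1, r4, giving order_pcr, hydration_advised.
Round 2 fires r3, r10, giving immunocompromised, notify_public_health.
Round 3 fires r6, giving rapid_test_pos.
Round 4 fires r9, giving discharge_ok.

chest_pain, culture_positive, discharge_ok, exposure_confirmed, hydration_advised, immunocompromised, isolate, notify_public_health, order_pcr, rapid_test_pos, sore_throat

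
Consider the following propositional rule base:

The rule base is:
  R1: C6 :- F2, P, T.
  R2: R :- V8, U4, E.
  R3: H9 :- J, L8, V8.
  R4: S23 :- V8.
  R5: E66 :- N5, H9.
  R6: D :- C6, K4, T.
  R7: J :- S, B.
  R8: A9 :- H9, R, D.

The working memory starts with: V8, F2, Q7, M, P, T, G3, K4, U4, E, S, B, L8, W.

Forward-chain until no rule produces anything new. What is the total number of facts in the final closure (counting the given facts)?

21

Round 1 — R1, R2, R4, R7, derive C6, R, S23, J.
Round 2 — R3, R6, derive H9, D.
Round 3 — R8, derive A9.
Closure: {A9, B, C6, D, E, F2, G3, H9, J, K4, L8, M, P, Q7, R, S, S23, T, U4, V8, W} — 21 facts.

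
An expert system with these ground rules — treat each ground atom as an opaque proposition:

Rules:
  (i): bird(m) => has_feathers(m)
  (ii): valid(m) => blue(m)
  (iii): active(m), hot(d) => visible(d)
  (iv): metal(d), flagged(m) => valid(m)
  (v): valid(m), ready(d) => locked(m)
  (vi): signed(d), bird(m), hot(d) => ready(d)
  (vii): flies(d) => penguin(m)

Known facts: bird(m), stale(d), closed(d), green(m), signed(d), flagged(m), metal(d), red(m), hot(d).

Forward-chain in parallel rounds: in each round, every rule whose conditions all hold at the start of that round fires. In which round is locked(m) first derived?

[1] (i) [bird(m) => has_feathers(m)]; (iv) [metal(d), flagged(m) => valid(m)]; (vi) [signed(d), bird(m), hot(d) => ready(d)]. ⇒ new: has_feathers(m), valid(m), ready(d).
[2] (ii) [valid(m) => blue(m)]; (v) [valid(m), ready(d) => locked(m)]. ⇒ new: blue(m), locked(m).
locked(m) first appears in round 2.

2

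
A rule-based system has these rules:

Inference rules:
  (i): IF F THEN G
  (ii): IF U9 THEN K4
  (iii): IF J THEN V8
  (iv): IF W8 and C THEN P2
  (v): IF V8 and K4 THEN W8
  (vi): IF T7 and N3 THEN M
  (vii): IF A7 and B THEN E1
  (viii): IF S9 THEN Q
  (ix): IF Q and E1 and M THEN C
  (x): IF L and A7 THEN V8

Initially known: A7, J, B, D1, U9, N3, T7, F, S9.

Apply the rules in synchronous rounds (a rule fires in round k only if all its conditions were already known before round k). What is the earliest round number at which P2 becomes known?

3

[1] (i) [IF F THEN G]; (ii) [IF U9 THEN K4]; (iii) [IF J THEN V8]; (vi) [IF T7 and N3 THEN M]; (vii) [IF A7 and B THEN E1]; (viii) [IF S9 THEN Q]. ⇒ new: G, K4, V8, M, E1, Q.
[2] (v) [IF V8 and K4 THEN W8]; (ix) [IF Q and E1 and M THEN C]. ⇒ new: W8, C.
[3] (iv) [IF W8 and C THEN P2]. ⇒ new: P2.
P2 first appears in round 3.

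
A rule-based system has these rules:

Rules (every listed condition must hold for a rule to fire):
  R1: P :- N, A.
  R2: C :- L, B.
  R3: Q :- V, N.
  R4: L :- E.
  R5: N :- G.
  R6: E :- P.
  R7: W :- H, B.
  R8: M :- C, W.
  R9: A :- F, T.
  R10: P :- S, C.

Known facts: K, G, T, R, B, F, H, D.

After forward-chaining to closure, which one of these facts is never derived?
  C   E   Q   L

Round 1 fires R5, R7, R9, giving N, W, A.
Round 2 fires R1, giving P.
Round 3 fires R6, giving E.
Round 4 fires R4, giving L.
Round 5 fires R2, giving C.
Round 6 fires R8, giving M.
Derived: L (round 4), C (round 5), E (round 3). Q never appears in any round.

Q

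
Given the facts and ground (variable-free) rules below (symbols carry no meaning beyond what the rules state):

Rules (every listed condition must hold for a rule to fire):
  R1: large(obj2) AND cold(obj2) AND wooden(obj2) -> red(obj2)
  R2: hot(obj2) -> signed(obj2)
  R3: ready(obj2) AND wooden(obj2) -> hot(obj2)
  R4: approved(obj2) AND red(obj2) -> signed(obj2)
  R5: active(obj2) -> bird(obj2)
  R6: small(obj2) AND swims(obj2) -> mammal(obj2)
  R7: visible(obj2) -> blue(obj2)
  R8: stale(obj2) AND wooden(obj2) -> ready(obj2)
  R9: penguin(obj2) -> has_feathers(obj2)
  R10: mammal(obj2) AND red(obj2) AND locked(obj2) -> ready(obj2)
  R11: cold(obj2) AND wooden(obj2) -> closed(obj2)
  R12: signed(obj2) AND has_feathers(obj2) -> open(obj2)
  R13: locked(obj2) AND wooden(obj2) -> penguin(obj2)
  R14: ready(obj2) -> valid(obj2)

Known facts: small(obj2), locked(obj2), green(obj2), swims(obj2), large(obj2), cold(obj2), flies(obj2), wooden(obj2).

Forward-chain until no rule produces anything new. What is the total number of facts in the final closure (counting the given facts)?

18

Round 1: R1 [large(obj2) AND cold(obj2) AND wooden(obj2) -> red(obj2)]; R6 [small(obj2) AND swims(obj2) -> mammal(obj2)]; R11 [cold(obj2) AND wooden(obj2) -> closed(obj2)]; R13 [locked(obj2) AND wooden(obj2) -> penguin(obj2)]. Adds red(obj2), mammal(obj2), closed(obj2), penguin(obj2).
Round 2: R9 [penguin(obj2) -> has_feathers(obj2)]; R10 [mammal(obj2) AND red(obj2) AND locked(obj2) -> ready(obj2)]. Adds has_feathers(obj2), ready(obj2).
Round 3: R3 [ready(obj2) AND wooden(obj2) -> hot(obj2)]; R14 [ready(obj2) -> valid(obj2)]. Adds hot(obj2), valid(obj2).
Round 4: R2 [hot(obj2) -> signed(obj2)]. Adds signed(obj2).
Round 5: R12 [signed(obj2) AND has_feathers(obj2) -> open(obj2)]. Adds open(obj2).
Closure: {closed(obj2), cold(obj2), flies(obj2), green(obj2), has_feathers(obj2), hot(obj2), large(obj2), locked(obj2), mammal(obj2), open(obj2), penguin(obj2), ready(obj2), red(obj2), signed(obj2), small(obj2), swims(obj2), valid(obj2), wooden(obj2)} — 18 facts.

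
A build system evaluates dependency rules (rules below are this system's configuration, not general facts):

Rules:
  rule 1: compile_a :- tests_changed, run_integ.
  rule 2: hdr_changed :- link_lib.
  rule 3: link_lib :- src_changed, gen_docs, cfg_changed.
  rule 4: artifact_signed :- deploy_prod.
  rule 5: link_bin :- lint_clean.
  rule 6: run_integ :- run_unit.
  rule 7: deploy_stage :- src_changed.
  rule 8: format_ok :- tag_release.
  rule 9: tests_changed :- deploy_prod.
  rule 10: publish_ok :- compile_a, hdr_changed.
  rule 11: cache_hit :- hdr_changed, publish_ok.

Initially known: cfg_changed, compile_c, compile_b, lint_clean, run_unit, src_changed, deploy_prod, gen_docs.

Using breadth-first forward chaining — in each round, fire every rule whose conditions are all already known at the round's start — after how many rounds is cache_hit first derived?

4

[1] rule 3 [link_lib :- src_changed, gen_docs, cfg_changed.]; rule 4 [artifact_signed :- deploy_prod.]; rule 5 [link_bin :- lint_clean.]; rule 6 [run_integ :- run_unit.]; rule 7 [deploy_stage :- src_changed.]; rule 9 [tests_changed :- deploy_prod.]. ⇒ new: link_lib, artifact_signed, link_bin, run_integ, deploy_stage, tests_changed.
[2] rule 1 [compile_a :- tests_changed, run_integ.]; rule 2 [hdr_changed :- link_lib.]. ⇒ new: compile_a, hdr_changed.
[3] rule 10 [publish_ok :- compile_a, hdr_changed.]. ⇒ new: publish_ok.
[4] rule 11 [cache_hit :- hdr_changed, publish_ok.]. ⇒ new: cache_hit.
cache_hit first appears in round 4.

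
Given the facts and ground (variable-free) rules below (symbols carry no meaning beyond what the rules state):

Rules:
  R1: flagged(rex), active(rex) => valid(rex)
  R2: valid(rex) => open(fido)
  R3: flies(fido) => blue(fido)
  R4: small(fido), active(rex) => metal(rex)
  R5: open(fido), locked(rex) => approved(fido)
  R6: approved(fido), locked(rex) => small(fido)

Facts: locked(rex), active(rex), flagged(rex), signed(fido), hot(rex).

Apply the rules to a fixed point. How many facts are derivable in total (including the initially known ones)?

10

[1] R1 [flagged(rex), active(rex) => valid(rex)]. ⇒ new: valid(rex).
[2] R2 [valid(rex) => open(fido)]. ⇒ new: open(fido).
[3] R5 [open(fido), locked(rex) => approved(fido)]. ⇒ new: approved(fido).
[4] R6 [approved(fido), locked(rex) => small(fido)]. ⇒ new: small(fido).
[5] R4 [small(fido), active(rex) => metal(rex)]. ⇒ new: metal(rex).
Closure: {active(rex), approved(fido), flagged(rex), hot(rex), locked(rex), metal(rex), open(fido), signed(fido), small(fido), valid(rex)} — 10 facts.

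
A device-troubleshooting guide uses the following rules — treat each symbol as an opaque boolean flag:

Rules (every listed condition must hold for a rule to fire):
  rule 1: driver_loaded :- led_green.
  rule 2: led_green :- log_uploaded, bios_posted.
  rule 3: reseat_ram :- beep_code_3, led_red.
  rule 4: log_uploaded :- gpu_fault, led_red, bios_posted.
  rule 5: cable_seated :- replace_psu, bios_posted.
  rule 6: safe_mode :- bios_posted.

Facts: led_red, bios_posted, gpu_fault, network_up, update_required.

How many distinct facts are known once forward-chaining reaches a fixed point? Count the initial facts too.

9

Round 1: rule 4 [log_uploaded :- gpu_fault, led_red, bios_posted.]; rule 6 [safe_mode :- bios_posted.]. New: log_uploaded, safe_mode.
Round 2: rule 2 [led_green :- log_uploaded, bios_posted.]. New: led_green.
Round 3: rule 1 [driver_loaded :- led_green.]. New: driver_loaded.
Closure: {bios_posted, driver_loaded, gpu_fault, led_green, led_red, log_uploaded, network_up, safe_mode, update_required} — 9 facts.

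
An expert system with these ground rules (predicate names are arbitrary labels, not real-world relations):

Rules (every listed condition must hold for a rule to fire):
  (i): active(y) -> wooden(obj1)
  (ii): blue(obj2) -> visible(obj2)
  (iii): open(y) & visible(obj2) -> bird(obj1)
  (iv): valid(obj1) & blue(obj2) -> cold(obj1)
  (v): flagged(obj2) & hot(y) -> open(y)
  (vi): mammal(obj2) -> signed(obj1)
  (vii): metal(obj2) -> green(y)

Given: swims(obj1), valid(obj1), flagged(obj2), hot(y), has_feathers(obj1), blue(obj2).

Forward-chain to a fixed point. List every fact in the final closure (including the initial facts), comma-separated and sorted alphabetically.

bird(obj1), blue(obj2), cold(obj1), flagged(obj2), has_feathers(obj1), hot(y), open(y), swims(obj1), valid(obj1), visible(obj2)

Round 1 fires (ii), (iv), (v), giving visible(obj2), cold(obj1), open(y).
Round 2 fires (iii), giving bird(obj1).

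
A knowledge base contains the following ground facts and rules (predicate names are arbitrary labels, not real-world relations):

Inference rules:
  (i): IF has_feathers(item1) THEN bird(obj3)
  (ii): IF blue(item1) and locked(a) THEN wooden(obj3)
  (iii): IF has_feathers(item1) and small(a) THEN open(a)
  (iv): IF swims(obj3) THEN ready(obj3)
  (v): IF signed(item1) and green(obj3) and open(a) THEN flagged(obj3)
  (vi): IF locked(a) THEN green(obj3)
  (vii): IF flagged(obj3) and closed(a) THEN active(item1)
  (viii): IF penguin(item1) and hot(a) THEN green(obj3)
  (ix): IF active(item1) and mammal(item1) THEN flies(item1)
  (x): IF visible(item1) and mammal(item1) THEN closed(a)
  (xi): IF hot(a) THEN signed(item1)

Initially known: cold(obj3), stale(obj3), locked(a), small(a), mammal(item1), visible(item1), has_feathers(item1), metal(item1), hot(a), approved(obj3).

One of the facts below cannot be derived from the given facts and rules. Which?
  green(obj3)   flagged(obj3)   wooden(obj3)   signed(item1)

wooden(obj3)

Round 1 fires (i), (iii), (vi), (x), (xi), giving bird(obj3), open(a), green(obj3), closed(a), signed(item1).
Round 2 fires (v), giving flagged(obj3).
Round 3 fires (vii), giving active(item1).
Round 4 fires (ix), giving flies(item1).
Derived: flagged(obj3) (round 2), signed(item1) (round 1), green(obj3) (round 1). wooden(obj3) never appears in any round.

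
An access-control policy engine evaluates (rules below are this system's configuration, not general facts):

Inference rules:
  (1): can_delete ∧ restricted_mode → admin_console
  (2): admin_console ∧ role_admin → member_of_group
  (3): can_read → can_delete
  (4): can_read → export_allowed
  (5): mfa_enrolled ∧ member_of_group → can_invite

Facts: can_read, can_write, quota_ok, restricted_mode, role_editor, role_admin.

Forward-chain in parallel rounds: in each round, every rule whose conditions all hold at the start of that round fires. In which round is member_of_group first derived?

3

[1] (3) [can_read → can_delete]; (4) [can_read → export_allowed]. ⇒ new: can_delete, export_allowed.
[2] (1) [can_delete ∧ restricted_mode → admin_console]. ⇒ new: admin_console.
[3] (2) [admin_console ∧ role_admin → member_of_group]. ⇒ new: member_of_group.
member_of_group first appears in round 3.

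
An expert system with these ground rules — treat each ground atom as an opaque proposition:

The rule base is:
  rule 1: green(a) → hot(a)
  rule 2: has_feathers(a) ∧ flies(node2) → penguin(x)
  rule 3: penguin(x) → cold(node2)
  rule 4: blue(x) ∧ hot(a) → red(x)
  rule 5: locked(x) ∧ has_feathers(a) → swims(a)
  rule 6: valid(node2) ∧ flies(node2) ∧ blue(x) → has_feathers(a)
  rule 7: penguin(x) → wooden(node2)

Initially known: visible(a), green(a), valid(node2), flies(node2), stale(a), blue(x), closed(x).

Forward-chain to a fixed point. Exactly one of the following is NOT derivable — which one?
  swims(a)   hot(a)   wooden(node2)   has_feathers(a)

swims(a)

Round 1 fires rule 1, rule 6, giving hot(a), has_feathers(a).
Round 2 fires rule 2, rule 4, giving penguin(x), red(x).
Round 3 fires rule 3, rule 7, giving cold(node2), wooden(node2).
Derived: has_feathers(a) (round 1), wooden(node2) (round 3), hot(a) (round 1). swims(a) never appears in any round.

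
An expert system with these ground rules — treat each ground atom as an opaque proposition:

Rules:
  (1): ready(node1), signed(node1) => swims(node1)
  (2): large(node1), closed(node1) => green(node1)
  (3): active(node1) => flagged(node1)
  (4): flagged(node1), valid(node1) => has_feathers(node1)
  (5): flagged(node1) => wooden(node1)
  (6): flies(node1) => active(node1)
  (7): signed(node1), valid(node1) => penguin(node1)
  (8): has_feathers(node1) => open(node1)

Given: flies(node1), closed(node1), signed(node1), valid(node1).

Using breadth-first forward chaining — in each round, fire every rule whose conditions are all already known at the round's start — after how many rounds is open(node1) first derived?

Round 1: (6) [flies(node1) => active(node1)]; (7) [signed(node1), valid(node1) => penguin(node1)]. Adds active(node1), penguin(node1).
Round 2: (3) [active(node1) => flagged(node1)]. Adds flagged(node1).
Round 3: (4) [flagged(node1), valid(node1) => has_feathers(node1)]; (5) [flagged(node1) => wooden(node1)]. Adds has_feathers(node1), wooden(node1).
Round 4: (8) [has_feathers(node1) => open(node1)]. Adds open(node1).
open(node1) first appears in round 4.

4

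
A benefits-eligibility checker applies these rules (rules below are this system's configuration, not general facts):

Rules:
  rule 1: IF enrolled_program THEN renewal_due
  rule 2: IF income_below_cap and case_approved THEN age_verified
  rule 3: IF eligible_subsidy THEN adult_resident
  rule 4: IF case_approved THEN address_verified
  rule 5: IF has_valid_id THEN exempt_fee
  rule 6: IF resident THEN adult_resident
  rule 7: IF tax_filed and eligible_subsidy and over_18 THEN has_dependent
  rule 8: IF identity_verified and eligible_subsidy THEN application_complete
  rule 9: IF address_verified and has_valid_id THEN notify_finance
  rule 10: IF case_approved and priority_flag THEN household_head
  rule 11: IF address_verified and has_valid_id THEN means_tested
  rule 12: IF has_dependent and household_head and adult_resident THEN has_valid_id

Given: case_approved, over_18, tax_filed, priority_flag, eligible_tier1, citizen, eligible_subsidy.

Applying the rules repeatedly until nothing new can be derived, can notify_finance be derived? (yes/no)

Round 1: rule 3 [IF eligible_subsidy THEN adult_resident]; rule 4 [IF case_approved THEN address_verified]; rule 7 [IF tax_filed and eligible_subsidy and over_18 THEN has_dependent]; rule 10 [IF case_approved and priority_flag THEN household_head]. New: adult_resident, address_verified, has_dependent, household_head.
Round 2: rule 12 [IF has_dependent and household_head and adult_resident THEN has_valid_id]. New: has_valid_id.
Round 3: rule 5 [IF has_valid_id THEN exempt_fee]; rule 9 [IF address_verified and has_valid_id THEN notify_finance]; rule 11 [IF address_verified and has_valid_id THEN means_tested]. New: exempt_fee, notify_finance, means_tested.
notify_finance appears in round 3, so it is derivable.

yes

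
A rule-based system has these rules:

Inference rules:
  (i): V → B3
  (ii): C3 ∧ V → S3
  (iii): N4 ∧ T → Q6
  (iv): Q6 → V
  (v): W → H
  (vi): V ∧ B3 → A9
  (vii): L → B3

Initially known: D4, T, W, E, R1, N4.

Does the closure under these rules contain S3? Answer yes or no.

Round 1 — (iii), (v), derive Q6, H.
Round 2 — (iv), derive V.
Round 3 — (i), derive B3.
Round 4 — (vi), derive A9.
Fixed point reached. S3 is concluded only by (ii); (ii) needs C3 (never derived).

no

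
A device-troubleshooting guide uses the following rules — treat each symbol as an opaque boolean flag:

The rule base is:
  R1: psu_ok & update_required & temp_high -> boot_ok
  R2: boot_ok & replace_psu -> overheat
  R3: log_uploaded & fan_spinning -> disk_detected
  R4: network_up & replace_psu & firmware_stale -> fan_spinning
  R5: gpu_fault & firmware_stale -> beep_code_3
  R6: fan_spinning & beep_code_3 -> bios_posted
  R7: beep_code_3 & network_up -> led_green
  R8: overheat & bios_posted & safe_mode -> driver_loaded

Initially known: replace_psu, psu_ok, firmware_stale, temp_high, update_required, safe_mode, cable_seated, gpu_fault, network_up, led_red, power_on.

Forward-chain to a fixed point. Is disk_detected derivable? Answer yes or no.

Round 1: R1 [psu_ok & update_required & temp_high -> boot_ok]; R4 [network_up & replace_psu & firmware_stale -> fan_spinning]; R5 [gpu_fault & firmware_stale -> beep_code_3]. New: boot_ok, fan_spinning, beep_code_3.
Round 2: R2 [boot_ok & replace_psu -> overheat]; R6 [fan_spinning & beep_code_3 -> bios_posted]; R7 [beep_code_3 & network_up -> led_green]. New: overheat, bios_posted, led_green.
Round 3: R8 [overheat & bios_posted & safe_mode -> driver_loaded]. New: driver_loaded.
Fixed point reached. disk_detected is concluded only by R3; R3 needs log_uploaded (never derived).

no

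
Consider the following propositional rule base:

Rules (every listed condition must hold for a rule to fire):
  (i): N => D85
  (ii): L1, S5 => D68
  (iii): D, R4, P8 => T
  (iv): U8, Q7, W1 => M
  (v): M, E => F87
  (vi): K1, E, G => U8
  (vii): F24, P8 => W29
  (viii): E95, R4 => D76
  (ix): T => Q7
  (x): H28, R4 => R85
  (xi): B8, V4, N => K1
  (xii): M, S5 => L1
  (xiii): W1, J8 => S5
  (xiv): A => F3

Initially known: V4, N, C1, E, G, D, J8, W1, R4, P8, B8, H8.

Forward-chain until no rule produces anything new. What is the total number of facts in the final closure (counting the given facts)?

[1] (i) [N => D85]; (iii) [D, R4, P8 => T]; (xi) [B8, V4, N => K1]; (xiii) [W1, J8 => S5]. ⇒ new: D85, T, K1, S5.
[2] (vi) [K1, E, G => U8]; (ix) [T => Q7]. ⇒ new: U8, Q7.
[3] (iv) [U8, Q7, W1 => M]. ⇒ new: M.
[4] (v) [M, E => F87]; (xii) [M, S5 => L1]. ⇒ new: F87, L1.
[5] (ii) [L1, S5 => D68]. ⇒ new: D68.
Closure: {B8, C1, D, D68, D85, E, F87, G, H8, J8, K1, L1, M, N, P8, Q7, R4, S5, T, U8, V4, W1} — 22 facts.

22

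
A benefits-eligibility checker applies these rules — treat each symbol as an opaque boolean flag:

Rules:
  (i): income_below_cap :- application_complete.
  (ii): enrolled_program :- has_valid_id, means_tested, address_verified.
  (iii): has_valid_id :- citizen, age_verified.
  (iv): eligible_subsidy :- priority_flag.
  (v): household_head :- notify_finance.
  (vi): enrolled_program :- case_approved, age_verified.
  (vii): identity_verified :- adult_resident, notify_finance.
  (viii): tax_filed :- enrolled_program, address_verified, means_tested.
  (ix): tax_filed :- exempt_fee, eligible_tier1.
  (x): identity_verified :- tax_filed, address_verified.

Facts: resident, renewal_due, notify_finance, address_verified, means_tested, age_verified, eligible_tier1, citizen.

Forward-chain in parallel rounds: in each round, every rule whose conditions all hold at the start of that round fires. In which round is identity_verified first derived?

Round 1 — (iii), (v), derive has_valid_id, household_head.
Round 2 — (ii), derive enrolled_program.
Round 3 — (viii), derive tax_filed.
Round 4 — (x), derive identity_verified.
identity_verified first appears in round 4.

4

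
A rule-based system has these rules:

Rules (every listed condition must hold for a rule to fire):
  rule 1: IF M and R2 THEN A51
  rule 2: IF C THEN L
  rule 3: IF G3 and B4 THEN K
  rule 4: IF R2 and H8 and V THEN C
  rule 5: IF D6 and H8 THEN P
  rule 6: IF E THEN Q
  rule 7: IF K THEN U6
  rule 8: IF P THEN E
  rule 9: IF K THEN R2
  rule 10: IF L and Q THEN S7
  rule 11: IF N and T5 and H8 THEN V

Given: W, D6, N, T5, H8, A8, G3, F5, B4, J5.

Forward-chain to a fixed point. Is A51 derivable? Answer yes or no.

no

Round 1: rule 3 [IF G3 and B4 THEN K]; rule 5 [IF D6 and H8 THEN P]; rule 11 [IF N and T5 and H8 THEN V]. New: K, P, V.
Round 2: rule 7 [IF K THEN U6]; rule 8 [IF P THEN E]; rule 9 [IF K THEN R2]. New: U6, E, R2.
Round 3: rule 4 [IF R2 and H8 and V THEN C]; rule 6 [IF E THEN Q]. New: C, Q.
Round 4: rule 2 [IF C THEN L]. New: L.
Round 5: rule 10 [IF L and Q THEN S7]. New: S7.
Fixed point reached. A51 is concluded only by rule 1; rule 1 needs M (never derived).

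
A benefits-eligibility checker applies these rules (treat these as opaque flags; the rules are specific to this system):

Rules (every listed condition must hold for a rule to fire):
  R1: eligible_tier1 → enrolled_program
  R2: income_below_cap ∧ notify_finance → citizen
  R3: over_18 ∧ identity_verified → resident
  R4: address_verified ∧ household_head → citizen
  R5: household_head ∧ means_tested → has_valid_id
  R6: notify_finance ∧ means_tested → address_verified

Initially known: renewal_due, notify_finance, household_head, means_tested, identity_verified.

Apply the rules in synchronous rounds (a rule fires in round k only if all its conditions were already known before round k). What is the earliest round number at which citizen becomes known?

Round 1 fires R5, R6, giving has_valid_id, address_verified.
Round 2 fires R4, giving citizen.
citizen first appears in round 2.

2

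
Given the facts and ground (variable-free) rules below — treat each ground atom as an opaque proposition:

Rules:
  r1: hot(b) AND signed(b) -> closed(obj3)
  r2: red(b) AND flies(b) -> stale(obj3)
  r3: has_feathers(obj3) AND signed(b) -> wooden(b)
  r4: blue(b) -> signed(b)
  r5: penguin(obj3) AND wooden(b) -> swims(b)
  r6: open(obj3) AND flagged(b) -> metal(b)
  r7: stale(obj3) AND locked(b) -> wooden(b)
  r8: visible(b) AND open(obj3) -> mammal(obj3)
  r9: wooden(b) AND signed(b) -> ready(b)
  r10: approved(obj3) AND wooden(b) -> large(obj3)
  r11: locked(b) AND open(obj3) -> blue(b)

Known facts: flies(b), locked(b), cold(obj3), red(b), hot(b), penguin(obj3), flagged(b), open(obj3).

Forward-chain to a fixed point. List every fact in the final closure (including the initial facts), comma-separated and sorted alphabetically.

blue(b), closed(obj3), cold(obj3), flagged(b), flies(b), hot(b), locked(b), metal(b), open(obj3), penguin(obj3), ready(b), red(b), signed(b), stale(obj3), swims(b), wooden(b)

[1] r2 [red(b) AND flies(b) -> stale(obj3)]; r6 [open(obj3) AND flagged(b) -> metal(b)]; r11 [locked(b) AND open(obj3) -> blue(b)]. ⇒ new: stale(obj3), metal(b), blue(b).
[2] r4 [blue(b) -> signed(b)]; r7 [stale(obj3) AND locked(b) -> wooden(b)]. ⇒ new: signed(b), wooden(b).
[3] r1 [hot(b) AND signed(b) -> closed(obj3)]; r5 [penguin(obj3) AND wooden(b) -> swims(b)]; r9 [wooden(b) AND signed(b) -> ready(b)]. ⇒ new: closed(obj3), swims(b), ready(b).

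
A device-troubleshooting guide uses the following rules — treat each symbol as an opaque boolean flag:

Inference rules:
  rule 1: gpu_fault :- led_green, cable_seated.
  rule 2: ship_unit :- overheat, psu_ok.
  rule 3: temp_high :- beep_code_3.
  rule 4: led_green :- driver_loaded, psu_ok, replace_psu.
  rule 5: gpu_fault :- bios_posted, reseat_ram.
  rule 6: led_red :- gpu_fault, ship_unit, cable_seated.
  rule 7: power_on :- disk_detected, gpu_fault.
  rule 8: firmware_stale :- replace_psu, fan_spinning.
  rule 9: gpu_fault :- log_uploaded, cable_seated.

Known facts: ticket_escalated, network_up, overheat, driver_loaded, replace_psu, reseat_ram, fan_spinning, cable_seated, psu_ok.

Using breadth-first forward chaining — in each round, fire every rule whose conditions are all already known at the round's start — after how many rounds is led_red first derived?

3

Round 1 fires rule 2, rule 4, rule 8, giving ship_unit, led_green, firmware_stale.
Round 2 fires rule 1, giving gpu_fault.
Round 3 fires rule 6, giving led_red.
led_red first appears in round 3.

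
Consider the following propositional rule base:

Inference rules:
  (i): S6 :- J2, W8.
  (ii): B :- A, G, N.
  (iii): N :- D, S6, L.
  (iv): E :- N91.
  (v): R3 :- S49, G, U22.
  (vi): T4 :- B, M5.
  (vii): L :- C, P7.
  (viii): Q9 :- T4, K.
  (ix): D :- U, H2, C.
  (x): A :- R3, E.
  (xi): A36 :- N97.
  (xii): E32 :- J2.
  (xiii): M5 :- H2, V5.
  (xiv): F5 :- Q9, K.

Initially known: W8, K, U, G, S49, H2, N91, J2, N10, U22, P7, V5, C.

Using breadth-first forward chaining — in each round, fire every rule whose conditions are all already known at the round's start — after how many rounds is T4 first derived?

Round 1: (i) [S6 :- J2, W8.]; (iv) [E :- N91.]; (v) [R3 :- S49, G, U22.]; (vii) [L :- C, P7.]; (ix) [D :- U, H2, C.]; (xii) [E32 :- J2.]; (xiii) [M5 :- H2, V5.]. New: S6, E, R3, L, D, E32, M5.
Round 2: (iii) [N :- D, S6, L.]; (x) [A :- R3, E.]. New: N, A.
Round 3: (ii) [B :- A, G, N.]. New: B.
Round 4: (vi) [T4 :- B, M5.]. New: T4.
T4 first appears in round 4.

4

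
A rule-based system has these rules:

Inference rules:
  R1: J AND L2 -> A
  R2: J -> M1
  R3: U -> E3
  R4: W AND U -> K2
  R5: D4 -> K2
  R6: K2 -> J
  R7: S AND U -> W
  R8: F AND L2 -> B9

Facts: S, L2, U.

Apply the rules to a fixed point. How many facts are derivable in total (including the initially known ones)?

Round 1 fires R3, R7, giving E3, W.
Round 2 fires R4, giving K2.
Round 3 fires R6, giving J.
Round 4 fires R1, R2, giving A, M1.
Closure: {A, E3, J, K2, L2, M1, S, U, W} — 9 facts.

9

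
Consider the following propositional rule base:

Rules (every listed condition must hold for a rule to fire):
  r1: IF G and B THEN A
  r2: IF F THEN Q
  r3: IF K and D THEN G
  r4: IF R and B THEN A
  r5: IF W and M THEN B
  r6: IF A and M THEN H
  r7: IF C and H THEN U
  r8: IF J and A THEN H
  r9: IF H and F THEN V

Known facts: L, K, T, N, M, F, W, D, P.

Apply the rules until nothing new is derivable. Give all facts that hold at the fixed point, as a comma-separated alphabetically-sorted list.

A, B, D, F, G, H, K, L, M, N, P, Q, T, V, W

Round 1: r2 [IF F THEN Q]; r3 [IF K and D THEN G]; r5 [IF W and M THEN B]. New: Q, G, B.
Round 2: r1 [IF G and B THEN A]. New: A.
Round 3: r6 [IF A and M THEN H]. New: H.
Round 4: r9 [IF H and F THEN V]. New: V.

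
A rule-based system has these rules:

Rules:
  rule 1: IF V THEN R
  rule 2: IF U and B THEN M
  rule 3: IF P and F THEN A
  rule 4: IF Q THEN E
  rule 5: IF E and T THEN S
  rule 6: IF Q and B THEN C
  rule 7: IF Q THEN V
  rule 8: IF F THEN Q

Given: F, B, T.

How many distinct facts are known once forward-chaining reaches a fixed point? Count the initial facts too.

9

Round 1: rule 8 [IF F THEN Q]. New: Q.
Round 2: rule 4 [IF Q THEN E]; rule 6 [IF Q and B THEN C]; rule 7 [IF Q THEN V]. New: E, C, V.
Round 3: rule 1 [IF V THEN R]; rule 5 [IF E and T THEN S]. New: R, S.
Closure: {B, C, E, F, Q, R, S, T, V} — 9 facts.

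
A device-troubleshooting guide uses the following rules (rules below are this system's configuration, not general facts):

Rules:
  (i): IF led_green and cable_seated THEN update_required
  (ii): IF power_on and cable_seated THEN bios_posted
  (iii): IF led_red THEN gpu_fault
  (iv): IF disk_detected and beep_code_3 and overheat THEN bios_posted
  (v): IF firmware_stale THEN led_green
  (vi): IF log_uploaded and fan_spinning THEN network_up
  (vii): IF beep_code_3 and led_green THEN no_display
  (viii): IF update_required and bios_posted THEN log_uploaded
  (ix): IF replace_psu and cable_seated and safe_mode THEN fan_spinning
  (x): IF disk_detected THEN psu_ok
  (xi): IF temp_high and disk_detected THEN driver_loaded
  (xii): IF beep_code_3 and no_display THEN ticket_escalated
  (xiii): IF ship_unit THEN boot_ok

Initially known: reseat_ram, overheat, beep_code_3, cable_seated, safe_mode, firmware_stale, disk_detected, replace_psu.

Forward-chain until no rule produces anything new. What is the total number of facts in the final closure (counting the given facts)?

17

Round 1: (iv) [IF disk_detected and beep_code_3 and overheat THEN bios_posted]; (v) [IF firmware_stale THEN led_green]; (ix) [IF replace_psu and cable_seated and safe_mode THEN fan_spinning]; (x) [IF disk_detected THEN psu_ok]. Adds bios_posted, led_green, fan_spinning, psu_ok.
Round 2: (i) [IF led_green and cable_seated THEN update_required]; (vii) [IF beep_code_3 and led_green THEN no_display]. Adds update_required, no_display.
Round 3: (viii) [IF update_required and bios_posted THEN log_uploaded]; (xii) [IF beep_code_3 and no_display THEN ticket_escalated]. Adds log_uploaded, ticket_escalated.
Round 4: (vi) [IF log_uploaded and fan_spinning THEN network_up]. Adds network_up.
Closure: {beep_code_3, bios_posted, cable_seated, disk_detected, fan_spinning, firmware_stale, led_green, log_uploaded, network_up, no_display, overheat, psu_ok, replace_psu, reseat_ram, safe_mode, ticket_escalated, update_required} — 17 facts.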